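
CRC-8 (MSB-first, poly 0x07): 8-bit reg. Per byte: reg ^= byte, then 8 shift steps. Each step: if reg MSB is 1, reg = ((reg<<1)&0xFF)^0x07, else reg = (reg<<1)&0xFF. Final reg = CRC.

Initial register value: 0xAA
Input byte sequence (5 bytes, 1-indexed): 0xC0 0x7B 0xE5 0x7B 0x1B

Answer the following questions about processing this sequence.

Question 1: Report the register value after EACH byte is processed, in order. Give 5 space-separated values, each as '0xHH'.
0x11 0x11 0xC2 0x26 0xB3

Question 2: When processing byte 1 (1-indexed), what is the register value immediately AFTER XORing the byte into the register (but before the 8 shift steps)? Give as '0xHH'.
Register before byte 1: 0xAA
Byte 1: 0xC0
0xAA XOR 0xC0 = 0x6A

Answer: 0x6A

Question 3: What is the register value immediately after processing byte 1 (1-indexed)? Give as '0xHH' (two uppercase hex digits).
After byte 1 (0xC0): reg=0x11

Answer: 0x11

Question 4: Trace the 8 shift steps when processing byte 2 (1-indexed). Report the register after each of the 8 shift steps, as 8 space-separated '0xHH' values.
After byte 1 (0xC0): reg=0x11
Register before byte 2: 0x11
After XOR with byte 0x7B: 0x6A

Answer: 0xD4 0xAF 0x59 0xB2 0x63 0xC6 0x8B 0x11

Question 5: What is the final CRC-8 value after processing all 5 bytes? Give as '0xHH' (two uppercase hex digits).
After byte 1 (0xC0): reg=0x11
After byte 2 (0x7B): reg=0x11
After byte 3 (0xE5): reg=0xC2
After byte 4 (0x7B): reg=0x26
After byte 5 (0x1B): reg=0xB3

Answer: 0xB3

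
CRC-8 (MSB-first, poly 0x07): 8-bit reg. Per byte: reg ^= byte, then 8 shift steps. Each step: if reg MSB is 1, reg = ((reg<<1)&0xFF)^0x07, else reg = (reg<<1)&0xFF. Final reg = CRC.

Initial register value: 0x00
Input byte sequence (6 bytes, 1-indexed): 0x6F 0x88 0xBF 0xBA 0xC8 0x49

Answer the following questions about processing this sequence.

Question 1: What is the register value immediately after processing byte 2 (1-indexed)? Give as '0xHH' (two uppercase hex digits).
Answer: 0x87

Derivation:
After byte 1 (0x6F): reg=0x0A
After byte 2 (0x88): reg=0x87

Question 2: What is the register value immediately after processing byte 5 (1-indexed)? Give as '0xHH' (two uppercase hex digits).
Answer: 0x0B

Derivation:
After byte 1 (0x6F): reg=0x0A
After byte 2 (0x88): reg=0x87
After byte 3 (0xBF): reg=0xA8
After byte 4 (0xBA): reg=0x7E
After byte 5 (0xC8): reg=0x0B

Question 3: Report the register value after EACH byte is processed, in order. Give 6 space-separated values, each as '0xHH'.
0x0A 0x87 0xA8 0x7E 0x0B 0xC9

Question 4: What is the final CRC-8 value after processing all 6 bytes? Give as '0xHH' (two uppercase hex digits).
Answer: 0xC9

Derivation:
After byte 1 (0x6F): reg=0x0A
After byte 2 (0x88): reg=0x87
After byte 3 (0xBF): reg=0xA8
After byte 4 (0xBA): reg=0x7E
After byte 5 (0xC8): reg=0x0B
After byte 6 (0x49): reg=0xC9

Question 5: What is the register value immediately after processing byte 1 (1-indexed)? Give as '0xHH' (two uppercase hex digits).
Answer: 0x0A

Derivation:
After byte 1 (0x6F): reg=0x0A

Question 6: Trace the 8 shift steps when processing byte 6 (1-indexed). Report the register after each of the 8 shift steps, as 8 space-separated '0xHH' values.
After byte 1 (0x6F): reg=0x0A
After byte 2 (0x88): reg=0x87
After byte 3 (0xBF): reg=0xA8
After byte 4 (0xBA): reg=0x7E
After byte 5 (0xC8): reg=0x0B
Register before byte 6: 0x0B
After XOR with byte 0x49: 0x42

Answer: 0x84 0x0F 0x1E 0x3C 0x78 0xF0 0xE7 0xC9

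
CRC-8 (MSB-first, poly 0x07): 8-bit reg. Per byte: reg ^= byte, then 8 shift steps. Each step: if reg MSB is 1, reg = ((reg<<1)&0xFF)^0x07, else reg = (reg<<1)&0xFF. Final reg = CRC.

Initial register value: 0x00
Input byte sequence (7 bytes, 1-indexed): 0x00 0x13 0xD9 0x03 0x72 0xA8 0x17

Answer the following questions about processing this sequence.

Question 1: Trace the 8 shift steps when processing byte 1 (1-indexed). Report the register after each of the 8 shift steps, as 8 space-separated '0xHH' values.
Answer: 0x00 0x00 0x00 0x00 0x00 0x00 0x00 0x00

Derivation:
Register before byte 1: 0x00
After XOR with byte 0x00: 0x00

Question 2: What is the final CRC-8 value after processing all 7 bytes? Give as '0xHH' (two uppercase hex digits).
After byte 1 (0x00): reg=0x00
After byte 2 (0x13): reg=0x79
After byte 3 (0xD9): reg=0x69
After byte 4 (0x03): reg=0x11
After byte 5 (0x72): reg=0x2E
After byte 6 (0xA8): reg=0x9B
After byte 7 (0x17): reg=0xAD

Answer: 0xAD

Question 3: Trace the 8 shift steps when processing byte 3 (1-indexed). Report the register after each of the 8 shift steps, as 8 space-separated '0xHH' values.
After byte 1 (0x00): reg=0x00
After byte 2 (0x13): reg=0x79
Register before byte 3: 0x79
After XOR with byte 0xD9: 0xA0

Answer: 0x47 0x8E 0x1B 0x36 0x6C 0xD8 0xB7 0x69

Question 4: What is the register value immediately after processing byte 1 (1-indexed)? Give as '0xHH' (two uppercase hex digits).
Answer: 0x00

Derivation:
After byte 1 (0x00): reg=0x00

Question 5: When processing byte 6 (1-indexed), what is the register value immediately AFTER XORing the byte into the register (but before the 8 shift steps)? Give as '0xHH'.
Register before byte 6: 0x2E
Byte 6: 0xA8
0x2E XOR 0xA8 = 0x86

Answer: 0x86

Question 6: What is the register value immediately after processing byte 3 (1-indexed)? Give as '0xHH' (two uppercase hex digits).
After byte 1 (0x00): reg=0x00
After byte 2 (0x13): reg=0x79
After byte 3 (0xD9): reg=0x69

Answer: 0x69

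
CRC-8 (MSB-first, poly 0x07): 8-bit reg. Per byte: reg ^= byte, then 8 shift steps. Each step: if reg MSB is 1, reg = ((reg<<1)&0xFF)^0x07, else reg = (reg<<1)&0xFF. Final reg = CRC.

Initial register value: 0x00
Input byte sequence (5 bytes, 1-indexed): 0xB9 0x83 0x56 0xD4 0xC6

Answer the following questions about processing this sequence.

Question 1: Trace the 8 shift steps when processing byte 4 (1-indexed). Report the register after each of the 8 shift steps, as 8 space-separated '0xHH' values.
After byte 1 (0xB9): reg=0x26
After byte 2 (0x83): reg=0x72
After byte 3 (0x56): reg=0xFC
Register before byte 4: 0xFC
After XOR with byte 0xD4: 0x28

Answer: 0x50 0xA0 0x47 0x8E 0x1B 0x36 0x6C 0xD8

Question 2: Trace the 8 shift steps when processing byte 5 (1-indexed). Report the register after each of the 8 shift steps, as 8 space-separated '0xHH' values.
Answer: 0x3C 0x78 0xF0 0xE7 0xC9 0x95 0x2D 0x5A

Derivation:
After byte 1 (0xB9): reg=0x26
After byte 2 (0x83): reg=0x72
After byte 3 (0x56): reg=0xFC
After byte 4 (0xD4): reg=0xD8
Register before byte 5: 0xD8
After XOR with byte 0xC6: 0x1E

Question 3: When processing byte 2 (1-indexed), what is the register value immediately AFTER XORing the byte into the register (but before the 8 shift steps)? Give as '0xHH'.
Register before byte 2: 0x26
Byte 2: 0x83
0x26 XOR 0x83 = 0xA5

Answer: 0xA5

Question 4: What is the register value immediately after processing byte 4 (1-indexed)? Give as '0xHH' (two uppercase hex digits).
After byte 1 (0xB9): reg=0x26
After byte 2 (0x83): reg=0x72
After byte 3 (0x56): reg=0xFC
After byte 4 (0xD4): reg=0xD8

Answer: 0xD8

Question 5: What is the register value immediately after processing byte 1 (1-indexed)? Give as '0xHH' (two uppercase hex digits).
Answer: 0x26

Derivation:
After byte 1 (0xB9): reg=0x26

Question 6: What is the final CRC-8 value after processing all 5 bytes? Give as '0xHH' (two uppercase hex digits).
Answer: 0x5A

Derivation:
After byte 1 (0xB9): reg=0x26
After byte 2 (0x83): reg=0x72
After byte 3 (0x56): reg=0xFC
After byte 4 (0xD4): reg=0xD8
After byte 5 (0xC6): reg=0x5A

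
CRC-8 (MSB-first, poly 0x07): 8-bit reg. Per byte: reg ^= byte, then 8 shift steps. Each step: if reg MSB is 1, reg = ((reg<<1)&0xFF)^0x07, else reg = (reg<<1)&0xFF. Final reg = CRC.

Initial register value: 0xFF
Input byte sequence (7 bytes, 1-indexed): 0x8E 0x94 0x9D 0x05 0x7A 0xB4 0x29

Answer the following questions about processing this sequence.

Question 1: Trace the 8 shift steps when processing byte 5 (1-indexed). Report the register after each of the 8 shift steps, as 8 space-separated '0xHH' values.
Answer: 0x9E 0x3B 0x76 0xEC 0xDF 0xB9 0x75 0xEA

Derivation:
After byte 1 (0x8E): reg=0x50
After byte 2 (0x94): reg=0x52
After byte 3 (0x9D): reg=0x63
After byte 4 (0x05): reg=0x35
Register before byte 5: 0x35
After XOR with byte 0x7A: 0x4F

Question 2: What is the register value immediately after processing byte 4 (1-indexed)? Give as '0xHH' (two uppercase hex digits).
Answer: 0x35

Derivation:
After byte 1 (0x8E): reg=0x50
After byte 2 (0x94): reg=0x52
After byte 3 (0x9D): reg=0x63
After byte 4 (0x05): reg=0x35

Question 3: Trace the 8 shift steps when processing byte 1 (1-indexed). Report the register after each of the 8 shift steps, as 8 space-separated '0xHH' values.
Answer: 0xE2 0xC3 0x81 0x05 0x0A 0x14 0x28 0x50

Derivation:
Register before byte 1: 0xFF
After XOR with byte 0x8E: 0x71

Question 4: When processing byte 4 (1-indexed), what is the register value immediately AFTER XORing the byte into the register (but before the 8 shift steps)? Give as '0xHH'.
Register before byte 4: 0x63
Byte 4: 0x05
0x63 XOR 0x05 = 0x66

Answer: 0x66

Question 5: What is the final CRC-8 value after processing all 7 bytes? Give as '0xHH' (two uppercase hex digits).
Answer: 0x05

Derivation:
After byte 1 (0x8E): reg=0x50
After byte 2 (0x94): reg=0x52
After byte 3 (0x9D): reg=0x63
After byte 4 (0x05): reg=0x35
After byte 5 (0x7A): reg=0xEA
After byte 6 (0xB4): reg=0x9D
After byte 7 (0x29): reg=0x05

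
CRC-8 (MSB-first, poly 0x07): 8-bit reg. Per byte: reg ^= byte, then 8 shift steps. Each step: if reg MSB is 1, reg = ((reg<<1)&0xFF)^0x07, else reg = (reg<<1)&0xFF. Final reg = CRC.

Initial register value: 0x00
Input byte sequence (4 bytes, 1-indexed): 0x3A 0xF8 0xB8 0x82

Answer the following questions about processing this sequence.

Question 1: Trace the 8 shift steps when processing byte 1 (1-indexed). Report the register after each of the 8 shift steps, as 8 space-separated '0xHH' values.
Answer: 0x74 0xE8 0xD7 0xA9 0x55 0xAA 0x53 0xA6

Derivation:
Register before byte 1: 0x00
After XOR with byte 0x3A: 0x3A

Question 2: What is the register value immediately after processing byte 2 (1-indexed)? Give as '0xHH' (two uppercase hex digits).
Answer: 0x9D

Derivation:
After byte 1 (0x3A): reg=0xA6
After byte 2 (0xF8): reg=0x9D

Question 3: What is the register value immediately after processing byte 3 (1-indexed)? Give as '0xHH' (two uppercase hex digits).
Answer: 0xFB

Derivation:
After byte 1 (0x3A): reg=0xA6
After byte 2 (0xF8): reg=0x9D
After byte 3 (0xB8): reg=0xFB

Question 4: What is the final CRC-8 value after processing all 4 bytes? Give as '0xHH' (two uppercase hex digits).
After byte 1 (0x3A): reg=0xA6
After byte 2 (0xF8): reg=0x9D
After byte 3 (0xB8): reg=0xFB
After byte 4 (0x82): reg=0x68

Answer: 0x68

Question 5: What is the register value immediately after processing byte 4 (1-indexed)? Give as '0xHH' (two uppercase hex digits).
After byte 1 (0x3A): reg=0xA6
After byte 2 (0xF8): reg=0x9D
After byte 3 (0xB8): reg=0xFB
After byte 4 (0x82): reg=0x68

Answer: 0x68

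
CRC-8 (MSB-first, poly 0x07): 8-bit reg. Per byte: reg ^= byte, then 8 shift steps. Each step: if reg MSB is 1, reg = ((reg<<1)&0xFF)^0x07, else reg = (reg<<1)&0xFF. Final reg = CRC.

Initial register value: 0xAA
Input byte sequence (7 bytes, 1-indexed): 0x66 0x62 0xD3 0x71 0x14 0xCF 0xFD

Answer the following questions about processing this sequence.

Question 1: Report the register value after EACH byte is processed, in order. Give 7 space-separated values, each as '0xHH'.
0x6A 0x38 0x9F 0x84 0xF9 0x82 0x7A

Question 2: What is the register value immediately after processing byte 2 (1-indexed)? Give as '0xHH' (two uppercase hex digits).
Answer: 0x38

Derivation:
After byte 1 (0x66): reg=0x6A
After byte 2 (0x62): reg=0x38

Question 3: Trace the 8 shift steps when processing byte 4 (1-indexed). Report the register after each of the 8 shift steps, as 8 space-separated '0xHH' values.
After byte 1 (0x66): reg=0x6A
After byte 2 (0x62): reg=0x38
After byte 3 (0xD3): reg=0x9F
Register before byte 4: 0x9F
After XOR with byte 0x71: 0xEE

Answer: 0xDB 0xB1 0x65 0xCA 0x93 0x21 0x42 0x84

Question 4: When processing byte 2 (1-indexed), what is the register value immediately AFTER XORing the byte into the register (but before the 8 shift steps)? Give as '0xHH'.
Register before byte 2: 0x6A
Byte 2: 0x62
0x6A XOR 0x62 = 0x08

Answer: 0x08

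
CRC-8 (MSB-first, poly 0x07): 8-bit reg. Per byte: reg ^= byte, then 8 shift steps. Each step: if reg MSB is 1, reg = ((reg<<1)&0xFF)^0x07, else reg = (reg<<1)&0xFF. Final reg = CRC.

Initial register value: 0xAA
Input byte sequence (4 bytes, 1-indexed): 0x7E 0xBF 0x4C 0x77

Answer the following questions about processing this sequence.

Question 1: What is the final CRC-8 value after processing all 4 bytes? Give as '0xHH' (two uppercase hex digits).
After byte 1 (0x7E): reg=0x22
After byte 2 (0xBF): reg=0xDA
After byte 3 (0x4C): reg=0xEB
After byte 4 (0x77): reg=0xDD

Answer: 0xDD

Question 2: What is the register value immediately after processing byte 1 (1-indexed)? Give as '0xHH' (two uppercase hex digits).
Answer: 0x22

Derivation:
After byte 1 (0x7E): reg=0x22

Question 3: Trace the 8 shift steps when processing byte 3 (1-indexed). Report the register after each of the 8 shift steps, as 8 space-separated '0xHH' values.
Answer: 0x2B 0x56 0xAC 0x5F 0xBE 0x7B 0xF6 0xEB

Derivation:
After byte 1 (0x7E): reg=0x22
After byte 2 (0xBF): reg=0xDA
Register before byte 3: 0xDA
After XOR with byte 0x4C: 0x96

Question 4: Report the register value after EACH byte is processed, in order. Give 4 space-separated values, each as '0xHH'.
0x22 0xDA 0xEB 0xDD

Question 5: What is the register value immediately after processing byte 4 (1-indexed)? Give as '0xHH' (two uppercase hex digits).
After byte 1 (0x7E): reg=0x22
After byte 2 (0xBF): reg=0xDA
After byte 3 (0x4C): reg=0xEB
After byte 4 (0x77): reg=0xDD

Answer: 0xDD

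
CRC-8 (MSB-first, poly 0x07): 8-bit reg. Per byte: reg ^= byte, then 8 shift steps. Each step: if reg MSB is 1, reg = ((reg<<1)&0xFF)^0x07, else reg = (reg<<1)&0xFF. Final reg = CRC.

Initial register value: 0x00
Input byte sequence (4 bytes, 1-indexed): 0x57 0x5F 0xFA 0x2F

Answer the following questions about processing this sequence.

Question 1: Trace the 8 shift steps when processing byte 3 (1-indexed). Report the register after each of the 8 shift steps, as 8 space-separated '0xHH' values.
Answer: 0x0E 0x1C 0x38 0x70 0xE0 0xC7 0x89 0x15

Derivation:
After byte 1 (0x57): reg=0xA2
After byte 2 (0x5F): reg=0xFD
Register before byte 3: 0xFD
After XOR with byte 0xFA: 0x07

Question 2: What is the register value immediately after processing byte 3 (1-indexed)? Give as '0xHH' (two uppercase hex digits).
Answer: 0x15

Derivation:
After byte 1 (0x57): reg=0xA2
After byte 2 (0x5F): reg=0xFD
After byte 3 (0xFA): reg=0x15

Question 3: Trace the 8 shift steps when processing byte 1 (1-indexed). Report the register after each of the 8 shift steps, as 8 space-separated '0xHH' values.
Answer: 0xAE 0x5B 0xB6 0x6B 0xD6 0xAB 0x51 0xA2

Derivation:
Register before byte 1: 0x00
After XOR with byte 0x57: 0x57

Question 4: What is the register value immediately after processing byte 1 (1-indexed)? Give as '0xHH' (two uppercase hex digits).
After byte 1 (0x57): reg=0xA2

Answer: 0xA2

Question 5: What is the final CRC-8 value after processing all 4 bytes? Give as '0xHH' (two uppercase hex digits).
After byte 1 (0x57): reg=0xA2
After byte 2 (0x5F): reg=0xFD
After byte 3 (0xFA): reg=0x15
After byte 4 (0x2F): reg=0xA6

Answer: 0xA6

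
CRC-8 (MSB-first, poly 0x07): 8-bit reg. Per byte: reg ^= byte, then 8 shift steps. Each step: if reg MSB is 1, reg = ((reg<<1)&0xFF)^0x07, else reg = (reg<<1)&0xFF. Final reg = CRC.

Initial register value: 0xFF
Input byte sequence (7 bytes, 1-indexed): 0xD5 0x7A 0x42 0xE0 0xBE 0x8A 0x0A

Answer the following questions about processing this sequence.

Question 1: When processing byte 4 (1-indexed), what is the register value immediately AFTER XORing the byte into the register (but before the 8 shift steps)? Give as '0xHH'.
Register before byte 4: 0x2D
Byte 4: 0xE0
0x2D XOR 0xE0 = 0xCD

Answer: 0xCD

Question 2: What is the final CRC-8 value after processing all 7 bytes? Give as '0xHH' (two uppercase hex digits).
After byte 1 (0xD5): reg=0xD6
After byte 2 (0x7A): reg=0x4D
After byte 3 (0x42): reg=0x2D
After byte 4 (0xE0): reg=0x6D
After byte 5 (0xBE): reg=0x37
After byte 6 (0x8A): reg=0x3A
After byte 7 (0x0A): reg=0x90

Answer: 0x90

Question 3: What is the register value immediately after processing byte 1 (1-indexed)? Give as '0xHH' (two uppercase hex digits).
Answer: 0xD6

Derivation:
After byte 1 (0xD5): reg=0xD6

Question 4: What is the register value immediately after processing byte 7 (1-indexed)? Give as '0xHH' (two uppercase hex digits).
Answer: 0x90

Derivation:
After byte 1 (0xD5): reg=0xD6
After byte 2 (0x7A): reg=0x4D
After byte 3 (0x42): reg=0x2D
After byte 4 (0xE0): reg=0x6D
After byte 5 (0xBE): reg=0x37
After byte 6 (0x8A): reg=0x3A
After byte 7 (0x0A): reg=0x90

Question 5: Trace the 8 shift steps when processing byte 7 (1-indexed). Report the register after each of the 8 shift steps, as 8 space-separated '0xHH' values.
After byte 1 (0xD5): reg=0xD6
After byte 2 (0x7A): reg=0x4D
After byte 3 (0x42): reg=0x2D
After byte 4 (0xE0): reg=0x6D
After byte 5 (0xBE): reg=0x37
After byte 6 (0x8A): reg=0x3A
Register before byte 7: 0x3A
After XOR with byte 0x0A: 0x30

Answer: 0x60 0xC0 0x87 0x09 0x12 0x24 0x48 0x90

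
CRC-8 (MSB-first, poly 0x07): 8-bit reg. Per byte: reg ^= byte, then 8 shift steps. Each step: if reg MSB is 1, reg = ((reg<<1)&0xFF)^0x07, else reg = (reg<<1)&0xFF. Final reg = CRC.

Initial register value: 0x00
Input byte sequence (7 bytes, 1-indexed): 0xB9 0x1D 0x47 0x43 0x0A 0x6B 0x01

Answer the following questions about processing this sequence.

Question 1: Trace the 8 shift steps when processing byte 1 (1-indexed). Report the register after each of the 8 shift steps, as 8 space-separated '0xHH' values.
Answer: 0x75 0xEA 0xD3 0xA1 0x45 0x8A 0x13 0x26

Derivation:
Register before byte 1: 0x00
After XOR with byte 0xB9: 0xB9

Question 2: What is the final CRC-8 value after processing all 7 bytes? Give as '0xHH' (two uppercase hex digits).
After byte 1 (0xB9): reg=0x26
After byte 2 (0x1D): reg=0xA1
After byte 3 (0x47): reg=0xBC
After byte 4 (0x43): reg=0xF3
After byte 5 (0x0A): reg=0xE1
After byte 6 (0x6B): reg=0xBF
After byte 7 (0x01): reg=0x33

Answer: 0x33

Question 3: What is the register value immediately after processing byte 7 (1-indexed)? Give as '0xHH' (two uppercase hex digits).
Answer: 0x33

Derivation:
After byte 1 (0xB9): reg=0x26
After byte 2 (0x1D): reg=0xA1
After byte 3 (0x47): reg=0xBC
After byte 4 (0x43): reg=0xF3
After byte 5 (0x0A): reg=0xE1
After byte 6 (0x6B): reg=0xBF
After byte 7 (0x01): reg=0x33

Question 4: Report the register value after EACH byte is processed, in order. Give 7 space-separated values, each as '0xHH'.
0x26 0xA1 0xBC 0xF3 0xE1 0xBF 0x33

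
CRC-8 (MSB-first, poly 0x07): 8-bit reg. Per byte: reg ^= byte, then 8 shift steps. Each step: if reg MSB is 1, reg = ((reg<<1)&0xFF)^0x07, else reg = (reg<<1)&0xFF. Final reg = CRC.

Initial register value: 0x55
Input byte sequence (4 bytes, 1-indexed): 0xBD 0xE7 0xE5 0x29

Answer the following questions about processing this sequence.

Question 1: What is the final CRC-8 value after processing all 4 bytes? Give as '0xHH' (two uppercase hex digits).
Answer: 0xD1

Derivation:
After byte 1 (0xBD): reg=0x96
After byte 2 (0xE7): reg=0x50
After byte 3 (0xE5): reg=0x02
After byte 4 (0x29): reg=0xD1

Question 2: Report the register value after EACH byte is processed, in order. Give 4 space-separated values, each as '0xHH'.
0x96 0x50 0x02 0xD1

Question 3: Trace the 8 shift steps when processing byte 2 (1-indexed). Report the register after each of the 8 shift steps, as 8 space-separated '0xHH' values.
Answer: 0xE2 0xC3 0x81 0x05 0x0A 0x14 0x28 0x50

Derivation:
After byte 1 (0xBD): reg=0x96
Register before byte 2: 0x96
After XOR with byte 0xE7: 0x71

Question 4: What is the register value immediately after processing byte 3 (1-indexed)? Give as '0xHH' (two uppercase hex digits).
Answer: 0x02

Derivation:
After byte 1 (0xBD): reg=0x96
After byte 2 (0xE7): reg=0x50
After byte 3 (0xE5): reg=0x02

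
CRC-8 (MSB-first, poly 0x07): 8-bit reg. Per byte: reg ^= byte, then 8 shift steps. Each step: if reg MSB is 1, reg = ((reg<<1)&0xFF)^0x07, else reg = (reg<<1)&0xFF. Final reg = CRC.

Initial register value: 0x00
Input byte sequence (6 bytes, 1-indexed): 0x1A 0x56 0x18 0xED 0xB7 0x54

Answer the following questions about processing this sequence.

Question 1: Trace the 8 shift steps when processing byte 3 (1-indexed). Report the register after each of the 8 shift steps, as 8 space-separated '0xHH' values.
Answer: 0xD0 0xA7 0x49 0x92 0x23 0x46 0x8C 0x1F

Derivation:
After byte 1 (0x1A): reg=0x46
After byte 2 (0x56): reg=0x70
Register before byte 3: 0x70
After XOR with byte 0x18: 0x68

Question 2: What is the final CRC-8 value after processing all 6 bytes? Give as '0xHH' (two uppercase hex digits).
After byte 1 (0x1A): reg=0x46
After byte 2 (0x56): reg=0x70
After byte 3 (0x18): reg=0x1F
After byte 4 (0xED): reg=0xD0
After byte 5 (0xB7): reg=0x32
After byte 6 (0x54): reg=0x35

Answer: 0x35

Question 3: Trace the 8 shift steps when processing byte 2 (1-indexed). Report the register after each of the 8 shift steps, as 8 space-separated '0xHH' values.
After byte 1 (0x1A): reg=0x46
Register before byte 2: 0x46
After XOR with byte 0x56: 0x10

Answer: 0x20 0x40 0x80 0x07 0x0E 0x1C 0x38 0x70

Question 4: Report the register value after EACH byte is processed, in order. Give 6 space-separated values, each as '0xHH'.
0x46 0x70 0x1F 0xD0 0x32 0x35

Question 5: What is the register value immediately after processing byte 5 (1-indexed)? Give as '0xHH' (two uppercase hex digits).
Answer: 0x32

Derivation:
After byte 1 (0x1A): reg=0x46
After byte 2 (0x56): reg=0x70
After byte 3 (0x18): reg=0x1F
After byte 4 (0xED): reg=0xD0
After byte 5 (0xB7): reg=0x32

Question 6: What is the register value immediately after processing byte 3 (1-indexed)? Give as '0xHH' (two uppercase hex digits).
Answer: 0x1F

Derivation:
After byte 1 (0x1A): reg=0x46
After byte 2 (0x56): reg=0x70
After byte 3 (0x18): reg=0x1F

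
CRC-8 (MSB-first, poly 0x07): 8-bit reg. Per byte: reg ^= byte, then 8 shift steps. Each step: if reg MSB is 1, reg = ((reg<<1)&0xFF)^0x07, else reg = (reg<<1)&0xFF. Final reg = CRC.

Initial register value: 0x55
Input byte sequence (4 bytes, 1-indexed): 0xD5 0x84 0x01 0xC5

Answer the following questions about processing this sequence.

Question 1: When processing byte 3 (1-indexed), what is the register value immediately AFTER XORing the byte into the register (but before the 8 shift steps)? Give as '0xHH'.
Register before byte 3: 0x23
Byte 3: 0x01
0x23 XOR 0x01 = 0x22

Answer: 0x22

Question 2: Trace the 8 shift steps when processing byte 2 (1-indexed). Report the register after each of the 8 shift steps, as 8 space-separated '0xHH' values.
Answer: 0x1A 0x34 0x68 0xD0 0xA7 0x49 0x92 0x23

Derivation:
After byte 1 (0xD5): reg=0x89
Register before byte 2: 0x89
After XOR with byte 0x84: 0x0D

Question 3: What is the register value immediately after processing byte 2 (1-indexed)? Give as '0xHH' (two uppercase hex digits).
After byte 1 (0xD5): reg=0x89
After byte 2 (0x84): reg=0x23

Answer: 0x23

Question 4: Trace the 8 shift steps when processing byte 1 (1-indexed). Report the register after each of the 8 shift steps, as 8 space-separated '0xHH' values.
Register before byte 1: 0x55
After XOR with byte 0xD5: 0x80

Answer: 0x07 0x0E 0x1C 0x38 0x70 0xE0 0xC7 0x89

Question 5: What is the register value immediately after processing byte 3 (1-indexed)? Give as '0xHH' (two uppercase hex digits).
Answer: 0xEE

Derivation:
After byte 1 (0xD5): reg=0x89
After byte 2 (0x84): reg=0x23
After byte 3 (0x01): reg=0xEE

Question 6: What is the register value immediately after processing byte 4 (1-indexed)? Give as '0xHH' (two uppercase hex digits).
Answer: 0xD1

Derivation:
After byte 1 (0xD5): reg=0x89
After byte 2 (0x84): reg=0x23
After byte 3 (0x01): reg=0xEE
After byte 4 (0xC5): reg=0xD1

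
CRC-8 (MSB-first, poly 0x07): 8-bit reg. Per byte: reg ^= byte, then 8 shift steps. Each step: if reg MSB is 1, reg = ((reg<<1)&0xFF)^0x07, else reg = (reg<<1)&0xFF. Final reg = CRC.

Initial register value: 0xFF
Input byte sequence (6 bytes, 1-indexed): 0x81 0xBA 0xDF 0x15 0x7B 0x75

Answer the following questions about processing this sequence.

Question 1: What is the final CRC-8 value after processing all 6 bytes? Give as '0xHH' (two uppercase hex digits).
After byte 1 (0x81): reg=0x7D
After byte 2 (0xBA): reg=0x5B
After byte 3 (0xDF): reg=0x95
After byte 4 (0x15): reg=0x89
After byte 5 (0x7B): reg=0xD0
After byte 6 (0x75): reg=0x72

Answer: 0x72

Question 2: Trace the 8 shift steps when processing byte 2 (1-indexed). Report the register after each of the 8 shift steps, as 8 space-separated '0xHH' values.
Answer: 0x89 0x15 0x2A 0x54 0xA8 0x57 0xAE 0x5B

Derivation:
After byte 1 (0x81): reg=0x7D
Register before byte 2: 0x7D
After XOR with byte 0xBA: 0xC7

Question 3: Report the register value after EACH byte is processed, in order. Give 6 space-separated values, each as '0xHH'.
0x7D 0x5B 0x95 0x89 0xD0 0x72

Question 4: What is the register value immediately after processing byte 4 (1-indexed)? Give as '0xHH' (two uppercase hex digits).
Answer: 0x89

Derivation:
After byte 1 (0x81): reg=0x7D
After byte 2 (0xBA): reg=0x5B
After byte 3 (0xDF): reg=0x95
After byte 4 (0x15): reg=0x89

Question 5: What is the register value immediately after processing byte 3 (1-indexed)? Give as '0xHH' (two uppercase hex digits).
After byte 1 (0x81): reg=0x7D
After byte 2 (0xBA): reg=0x5B
After byte 3 (0xDF): reg=0x95

Answer: 0x95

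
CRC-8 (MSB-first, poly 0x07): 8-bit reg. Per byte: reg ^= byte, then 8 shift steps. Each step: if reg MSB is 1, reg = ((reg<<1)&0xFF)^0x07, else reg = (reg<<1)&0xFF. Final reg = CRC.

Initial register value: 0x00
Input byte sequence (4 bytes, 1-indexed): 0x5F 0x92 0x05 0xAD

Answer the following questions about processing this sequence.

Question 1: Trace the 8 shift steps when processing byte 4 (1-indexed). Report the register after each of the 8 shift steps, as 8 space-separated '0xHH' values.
After byte 1 (0x5F): reg=0x9A
After byte 2 (0x92): reg=0x38
After byte 3 (0x05): reg=0xB3
Register before byte 4: 0xB3
After XOR with byte 0xAD: 0x1E

Answer: 0x3C 0x78 0xF0 0xE7 0xC9 0x95 0x2D 0x5A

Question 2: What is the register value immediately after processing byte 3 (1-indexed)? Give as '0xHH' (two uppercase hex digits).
Answer: 0xB3

Derivation:
After byte 1 (0x5F): reg=0x9A
After byte 2 (0x92): reg=0x38
After byte 3 (0x05): reg=0xB3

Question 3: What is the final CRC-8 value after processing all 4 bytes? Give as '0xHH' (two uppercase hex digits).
Answer: 0x5A

Derivation:
After byte 1 (0x5F): reg=0x9A
After byte 2 (0x92): reg=0x38
After byte 3 (0x05): reg=0xB3
After byte 4 (0xAD): reg=0x5A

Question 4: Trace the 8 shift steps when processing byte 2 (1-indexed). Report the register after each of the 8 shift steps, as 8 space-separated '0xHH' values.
Answer: 0x10 0x20 0x40 0x80 0x07 0x0E 0x1C 0x38

Derivation:
After byte 1 (0x5F): reg=0x9A
Register before byte 2: 0x9A
After XOR with byte 0x92: 0x08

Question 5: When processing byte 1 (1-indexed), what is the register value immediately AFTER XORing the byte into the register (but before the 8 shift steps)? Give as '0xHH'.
Register before byte 1: 0x00
Byte 1: 0x5F
0x00 XOR 0x5F = 0x5F

Answer: 0x5F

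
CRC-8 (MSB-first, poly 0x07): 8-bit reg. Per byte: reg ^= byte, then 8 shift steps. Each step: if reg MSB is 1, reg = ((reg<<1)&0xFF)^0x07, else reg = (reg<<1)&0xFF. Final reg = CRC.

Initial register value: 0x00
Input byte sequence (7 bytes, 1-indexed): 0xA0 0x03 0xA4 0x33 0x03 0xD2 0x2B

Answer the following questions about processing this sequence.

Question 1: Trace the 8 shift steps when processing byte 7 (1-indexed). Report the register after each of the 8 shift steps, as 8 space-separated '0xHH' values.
After byte 1 (0xA0): reg=0x69
After byte 2 (0x03): reg=0x11
After byte 3 (0xA4): reg=0x02
After byte 4 (0x33): reg=0x97
After byte 5 (0x03): reg=0xE5
After byte 6 (0xD2): reg=0x85
Register before byte 7: 0x85
After XOR with byte 0x2B: 0xAE

Answer: 0x5B 0xB6 0x6B 0xD6 0xAB 0x51 0xA2 0x43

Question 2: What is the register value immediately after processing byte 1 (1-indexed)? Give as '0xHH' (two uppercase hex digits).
After byte 1 (0xA0): reg=0x69

Answer: 0x69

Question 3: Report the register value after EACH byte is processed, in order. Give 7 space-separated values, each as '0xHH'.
0x69 0x11 0x02 0x97 0xE5 0x85 0x43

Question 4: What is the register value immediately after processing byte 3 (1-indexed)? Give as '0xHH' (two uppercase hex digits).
After byte 1 (0xA0): reg=0x69
After byte 2 (0x03): reg=0x11
After byte 3 (0xA4): reg=0x02

Answer: 0x02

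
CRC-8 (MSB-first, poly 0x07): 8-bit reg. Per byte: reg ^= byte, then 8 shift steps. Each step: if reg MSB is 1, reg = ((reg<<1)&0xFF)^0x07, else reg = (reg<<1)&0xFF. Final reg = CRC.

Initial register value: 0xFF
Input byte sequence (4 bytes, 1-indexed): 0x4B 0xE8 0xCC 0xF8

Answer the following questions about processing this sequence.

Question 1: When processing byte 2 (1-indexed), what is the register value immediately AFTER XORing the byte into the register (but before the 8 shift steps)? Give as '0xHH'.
Answer: 0xED

Derivation:
Register before byte 2: 0x05
Byte 2: 0xE8
0x05 XOR 0xE8 = 0xED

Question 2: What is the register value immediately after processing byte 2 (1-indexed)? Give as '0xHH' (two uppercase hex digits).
After byte 1 (0x4B): reg=0x05
After byte 2 (0xE8): reg=0x8D

Answer: 0x8D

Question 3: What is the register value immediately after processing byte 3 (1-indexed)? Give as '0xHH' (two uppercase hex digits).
After byte 1 (0x4B): reg=0x05
After byte 2 (0xE8): reg=0x8D
After byte 3 (0xCC): reg=0xC0

Answer: 0xC0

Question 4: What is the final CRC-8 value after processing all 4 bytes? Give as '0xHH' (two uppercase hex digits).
Answer: 0xA8

Derivation:
After byte 1 (0x4B): reg=0x05
After byte 2 (0xE8): reg=0x8D
After byte 3 (0xCC): reg=0xC0
After byte 4 (0xF8): reg=0xA8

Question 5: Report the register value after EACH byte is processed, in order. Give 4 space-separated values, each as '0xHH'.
0x05 0x8D 0xC0 0xA8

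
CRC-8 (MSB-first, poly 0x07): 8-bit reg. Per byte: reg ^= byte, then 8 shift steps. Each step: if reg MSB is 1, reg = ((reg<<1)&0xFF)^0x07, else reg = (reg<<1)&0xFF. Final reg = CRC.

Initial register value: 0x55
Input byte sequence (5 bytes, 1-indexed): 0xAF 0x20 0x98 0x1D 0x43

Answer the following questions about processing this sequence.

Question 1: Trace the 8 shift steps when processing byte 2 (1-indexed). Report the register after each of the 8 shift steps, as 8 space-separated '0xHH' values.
After byte 1 (0xAF): reg=0xE8
Register before byte 2: 0xE8
After XOR with byte 0x20: 0xC8

Answer: 0x97 0x29 0x52 0xA4 0x4F 0x9E 0x3B 0x76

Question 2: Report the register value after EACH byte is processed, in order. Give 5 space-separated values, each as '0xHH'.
0xE8 0x76 0x84 0xC6 0x92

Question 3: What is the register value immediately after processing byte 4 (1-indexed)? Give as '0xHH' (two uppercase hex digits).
After byte 1 (0xAF): reg=0xE8
After byte 2 (0x20): reg=0x76
After byte 3 (0x98): reg=0x84
After byte 4 (0x1D): reg=0xC6

Answer: 0xC6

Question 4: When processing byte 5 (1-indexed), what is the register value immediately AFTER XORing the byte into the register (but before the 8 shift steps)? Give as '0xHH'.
Answer: 0x85

Derivation:
Register before byte 5: 0xC6
Byte 5: 0x43
0xC6 XOR 0x43 = 0x85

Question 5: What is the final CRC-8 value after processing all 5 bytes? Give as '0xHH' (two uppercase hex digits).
Answer: 0x92

Derivation:
After byte 1 (0xAF): reg=0xE8
After byte 2 (0x20): reg=0x76
After byte 3 (0x98): reg=0x84
After byte 4 (0x1D): reg=0xC6
After byte 5 (0x43): reg=0x92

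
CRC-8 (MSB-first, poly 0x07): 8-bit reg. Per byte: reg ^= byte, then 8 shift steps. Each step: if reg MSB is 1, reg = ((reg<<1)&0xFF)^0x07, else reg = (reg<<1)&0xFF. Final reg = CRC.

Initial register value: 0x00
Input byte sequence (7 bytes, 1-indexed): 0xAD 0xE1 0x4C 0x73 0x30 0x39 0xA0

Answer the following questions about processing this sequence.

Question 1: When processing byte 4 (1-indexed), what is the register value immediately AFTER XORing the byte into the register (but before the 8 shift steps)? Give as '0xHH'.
Register before byte 4: 0x6C
Byte 4: 0x73
0x6C XOR 0x73 = 0x1F

Answer: 0x1F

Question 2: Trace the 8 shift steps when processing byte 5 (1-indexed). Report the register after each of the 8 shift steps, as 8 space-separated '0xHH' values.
After byte 1 (0xAD): reg=0x4A
After byte 2 (0xE1): reg=0x58
After byte 3 (0x4C): reg=0x6C
After byte 4 (0x73): reg=0x5D
Register before byte 5: 0x5D
After XOR with byte 0x30: 0x6D

Answer: 0xDA 0xB3 0x61 0xC2 0x83 0x01 0x02 0x04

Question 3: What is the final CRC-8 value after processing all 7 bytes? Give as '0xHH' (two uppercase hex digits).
Answer: 0x79

Derivation:
After byte 1 (0xAD): reg=0x4A
After byte 2 (0xE1): reg=0x58
After byte 3 (0x4C): reg=0x6C
After byte 4 (0x73): reg=0x5D
After byte 5 (0x30): reg=0x04
After byte 6 (0x39): reg=0xB3
After byte 7 (0xA0): reg=0x79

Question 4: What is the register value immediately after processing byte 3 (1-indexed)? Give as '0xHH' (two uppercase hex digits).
After byte 1 (0xAD): reg=0x4A
After byte 2 (0xE1): reg=0x58
After byte 3 (0x4C): reg=0x6C

Answer: 0x6C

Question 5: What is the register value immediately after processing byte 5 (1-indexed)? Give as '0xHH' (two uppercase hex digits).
After byte 1 (0xAD): reg=0x4A
After byte 2 (0xE1): reg=0x58
After byte 3 (0x4C): reg=0x6C
After byte 4 (0x73): reg=0x5D
After byte 5 (0x30): reg=0x04

Answer: 0x04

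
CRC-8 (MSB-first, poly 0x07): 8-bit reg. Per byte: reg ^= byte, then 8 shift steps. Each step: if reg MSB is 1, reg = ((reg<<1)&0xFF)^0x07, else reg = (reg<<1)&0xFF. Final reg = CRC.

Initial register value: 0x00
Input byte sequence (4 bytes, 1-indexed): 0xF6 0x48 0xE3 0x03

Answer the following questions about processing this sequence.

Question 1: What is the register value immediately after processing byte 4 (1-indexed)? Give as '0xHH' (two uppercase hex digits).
After byte 1 (0xF6): reg=0xCC
After byte 2 (0x48): reg=0x95
After byte 3 (0xE3): reg=0x45
After byte 4 (0x03): reg=0xD5

Answer: 0xD5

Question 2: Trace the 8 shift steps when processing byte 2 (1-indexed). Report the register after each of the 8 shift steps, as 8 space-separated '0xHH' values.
After byte 1 (0xF6): reg=0xCC
Register before byte 2: 0xCC
After XOR with byte 0x48: 0x84

Answer: 0x0F 0x1E 0x3C 0x78 0xF0 0xE7 0xC9 0x95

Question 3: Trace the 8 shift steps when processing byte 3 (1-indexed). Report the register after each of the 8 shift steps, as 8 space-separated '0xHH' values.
Answer: 0xEC 0xDF 0xB9 0x75 0xEA 0xD3 0xA1 0x45

Derivation:
After byte 1 (0xF6): reg=0xCC
After byte 2 (0x48): reg=0x95
Register before byte 3: 0x95
After XOR with byte 0xE3: 0x76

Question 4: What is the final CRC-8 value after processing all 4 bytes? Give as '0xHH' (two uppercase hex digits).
After byte 1 (0xF6): reg=0xCC
After byte 2 (0x48): reg=0x95
After byte 3 (0xE3): reg=0x45
After byte 4 (0x03): reg=0xD5

Answer: 0xD5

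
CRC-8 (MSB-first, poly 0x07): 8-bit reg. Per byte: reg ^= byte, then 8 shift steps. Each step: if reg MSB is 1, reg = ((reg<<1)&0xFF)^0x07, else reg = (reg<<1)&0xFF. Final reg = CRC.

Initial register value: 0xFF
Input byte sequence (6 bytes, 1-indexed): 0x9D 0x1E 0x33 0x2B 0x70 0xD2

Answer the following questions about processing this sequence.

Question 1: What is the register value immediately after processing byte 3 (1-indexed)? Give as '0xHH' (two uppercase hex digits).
After byte 1 (0x9D): reg=0x29
After byte 2 (0x1E): reg=0x85
After byte 3 (0x33): reg=0x0B

Answer: 0x0B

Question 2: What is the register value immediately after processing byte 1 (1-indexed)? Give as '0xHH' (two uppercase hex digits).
Answer: 0x29

Derivation:
After byte 1 (0x9D): reg=0x29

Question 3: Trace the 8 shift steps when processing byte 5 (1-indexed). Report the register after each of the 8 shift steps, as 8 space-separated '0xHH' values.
After byte 1 (0x9D): reg=0x29
After byte 2 (0x1E): reg=0x85
After byte 3 (0x33): reg=0x0B
After byte 4 (0x2B): reg=0xE0
Register before byte 5: 0xE0
After XOR with byte 0x70: 0x90

Answer: 0x27 0x4E 0x9C 0x3F 0x7E 0xFC 0xFF 0xF9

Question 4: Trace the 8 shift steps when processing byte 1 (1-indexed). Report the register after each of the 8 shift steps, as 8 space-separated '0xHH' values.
Register before byte 1: 0xFF
After XOR with byte 0x9D: 0x62

Answer: 0xC4 0x8F 0x19 0x32 0x64 0xC8 0x97 0x29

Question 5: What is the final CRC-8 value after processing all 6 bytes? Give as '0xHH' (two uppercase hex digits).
Answer: 0xD1

Derivation:
After byte 1 (0x9D): reg=0x29
After byte 2 (0x1E): reg=0x85
After byte 3 (0x33): reg=0x0B
After byte 4 (0x2B): reg=0xE0
After byte 5 (0x70): reg=0xF9
After byte 6 (0xD2): reg=0xD1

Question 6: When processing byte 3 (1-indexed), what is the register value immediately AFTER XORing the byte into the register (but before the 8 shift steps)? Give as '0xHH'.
Register before byte 3: 0x85
Byte 3: 0x33
0x85 XOR 0x33 = 0xB6

Answer: 0xB6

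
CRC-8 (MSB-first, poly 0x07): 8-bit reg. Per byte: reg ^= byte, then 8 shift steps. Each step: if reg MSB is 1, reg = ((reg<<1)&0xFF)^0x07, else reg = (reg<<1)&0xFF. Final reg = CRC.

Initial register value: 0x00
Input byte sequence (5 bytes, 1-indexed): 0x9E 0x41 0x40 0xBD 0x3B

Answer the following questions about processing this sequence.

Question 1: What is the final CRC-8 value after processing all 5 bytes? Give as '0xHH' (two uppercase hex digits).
After byte 1 (0x9E): reg=0xD3
After byte 2 (0x41): reg=0xF7
After byte 3 (0x40): reg=0x0C
After byte 4 (0xBD): reg=0x1E
After byte 5 (0x3B): reg=0xFB

Answer: 0xFB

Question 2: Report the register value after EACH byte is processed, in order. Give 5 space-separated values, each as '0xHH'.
0xD3 0xF7 0x0C 0x1E 0xFB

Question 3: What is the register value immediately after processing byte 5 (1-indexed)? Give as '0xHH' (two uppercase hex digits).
After byte 1 (0x9E): reg=0xD3
After byte 2 (0x41): reg=0xF7
After byte 3 (0x40): reg=0x0C
After byte 4 (0xBD): reg=0x1E
After byte 5 (0x3B): reg=0xFB

Answer: 0xFB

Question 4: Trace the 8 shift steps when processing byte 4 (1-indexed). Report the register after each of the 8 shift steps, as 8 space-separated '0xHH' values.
After byte 1 (0x9E): reg=0xD3
After byte 2 (0x41): reg=0xF7
After byte 3 (0x40): reg=0x0C
Register before byte 4: 0x0C
After XOR with byte 0xBD: 0xB1

Answer: 0x65 0xCA 0x93 0x21 0x42 0x84 0x0F 0x1E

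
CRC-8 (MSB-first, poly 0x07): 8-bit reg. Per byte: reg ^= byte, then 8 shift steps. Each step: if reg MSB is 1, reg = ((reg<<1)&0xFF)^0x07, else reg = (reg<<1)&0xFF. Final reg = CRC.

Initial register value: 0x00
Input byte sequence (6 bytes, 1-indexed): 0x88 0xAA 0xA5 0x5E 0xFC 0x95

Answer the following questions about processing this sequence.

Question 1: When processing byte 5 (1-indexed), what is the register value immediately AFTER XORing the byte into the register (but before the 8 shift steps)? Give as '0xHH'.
Answer: 0x76

Derivation:
Register before byte 5: 0x8A
Byte 5: 0xFC
0x8A XOR 0xFC = 0x76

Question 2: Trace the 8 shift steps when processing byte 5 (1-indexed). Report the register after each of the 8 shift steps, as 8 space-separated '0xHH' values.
After byte 1 (0x88): reg=0xB1
After byte 2 (0xAA): reg=0x41
After byte 3 (0xA5): reg=0xB2
After byte 4 (0x5E): reg=0x8A
Register before byte 5: 0x8A
After XOR with byte 0xFC: 0x76

Answer: 0xEC 0xDF 0xB9 0x75 0xEA 0xD3 0xA1 0x45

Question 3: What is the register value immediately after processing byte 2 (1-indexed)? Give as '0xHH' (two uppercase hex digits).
After byte 1 (0x88): reg=0xB1
After byte 2 (0xAA): reg=0x41

Answer: 0x41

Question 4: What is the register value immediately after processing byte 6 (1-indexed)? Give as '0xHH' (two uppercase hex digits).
After byte 1 (0x88): reg=0xB1
After byte 2 (0xAA): reg=0x41
After byte 3 (0xA5): reg=0xB2
After byte 4 (0x5E): reg=0x8A
After byte 5 (0xFC): reg=0x45
After byte 6 (0x95): reg=0x3E

Answer: 0x3E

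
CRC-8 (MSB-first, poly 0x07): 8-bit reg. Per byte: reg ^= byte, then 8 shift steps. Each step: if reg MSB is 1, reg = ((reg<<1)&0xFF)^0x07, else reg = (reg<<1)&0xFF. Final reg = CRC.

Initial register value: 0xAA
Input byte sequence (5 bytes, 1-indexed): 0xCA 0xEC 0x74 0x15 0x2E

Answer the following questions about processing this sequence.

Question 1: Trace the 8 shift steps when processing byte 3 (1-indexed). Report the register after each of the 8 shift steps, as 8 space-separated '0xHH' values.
After byte 1 (0xCA): reg=0x27
After byte 2 (0xEC): reg=0x7F
Register before byte 3: 0x7F
After XOR with byte 0x74: 0x0B

Answer: 0x16 0x2C 0x58 0xB0 0x67 0xCE 0x9B 0x31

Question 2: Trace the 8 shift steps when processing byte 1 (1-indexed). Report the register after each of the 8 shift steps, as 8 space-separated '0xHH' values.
Register before byte 1: 0xAA
After XOR with byte 0xCA: 0x60

Answer: 0xC0 0x87 0x09 0x12 0x24 0x48 0x90 0x27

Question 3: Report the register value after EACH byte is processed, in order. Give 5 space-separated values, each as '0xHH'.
0x27 0x7F 0x31 0xFC 0x30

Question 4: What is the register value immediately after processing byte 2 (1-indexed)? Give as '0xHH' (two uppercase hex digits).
Answer: 0x7F

Derivation:
After byte 1 (0xCA): reg=0x27
After byte 2 (0xEC): reg=0x7F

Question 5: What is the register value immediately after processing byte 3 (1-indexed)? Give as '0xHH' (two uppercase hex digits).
Answer: 0x31

Derivation:
After byte 1 (0xCA): reg=0x27
After byte 2 (0xEC): reg=0x7F
After byte 3 (0x74): reg=0x31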